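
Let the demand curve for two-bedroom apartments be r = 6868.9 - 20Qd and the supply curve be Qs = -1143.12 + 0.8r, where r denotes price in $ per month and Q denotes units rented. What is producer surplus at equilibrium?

Inverting to quantity form: Qd = 343.445 - 0.05r.
Equating demand and supply, 343.445 - 0.05r = -1143.12 + 0.8r gives 0.85r = 1486.565, so r* = 1748.9.
Then Q* = 343.445 - 0.05(1748.9) = 256.
Supply choke price (Qs = 0): r = 1428.9. Producer surplus = ½ × (1748.9 - 1428.9) × 256 = 40960.

Producer surplus = 40960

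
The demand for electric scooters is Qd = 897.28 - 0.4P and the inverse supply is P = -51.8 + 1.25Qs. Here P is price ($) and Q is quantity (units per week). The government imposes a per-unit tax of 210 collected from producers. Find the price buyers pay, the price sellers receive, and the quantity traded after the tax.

P_b = 853.2, P_s = 643.2, Q = 556

Rewriting in direct form: Qs = 41.44 + 0.8P.
With a tax of 210 on producers, they supply based on the net price P_s = P_b - 210, so Qs = -126.56 + 0.8P_b.
Set Qd = Qs: 897.28 - 0.4P_b = -126.56 + 0.8P_b, so 1023.84 = 1.2P_b and P_b = 853.2.
Then P_s = 853.2 - 210 = 643.2 and Q = 897.28 - 0.4(853.2) = 556.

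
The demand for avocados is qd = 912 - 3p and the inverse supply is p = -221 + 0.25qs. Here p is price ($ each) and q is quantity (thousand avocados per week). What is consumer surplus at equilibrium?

Solving each curve for q: qs = 884 + 4p.
Set qd = qs: 912 - 3p = 884 + 4p, so 28 = 7p and p* = 4.
Then q* = 912 - 3(4) = 900.
Demand choke price (qd = 0): p = 912/3 = 304. Consumer surplus = ½ × (304 - 4) × 900 = 135000.

Consumer surplus = 135000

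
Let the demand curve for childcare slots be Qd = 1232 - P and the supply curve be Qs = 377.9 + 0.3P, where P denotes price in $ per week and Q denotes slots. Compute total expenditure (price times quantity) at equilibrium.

Total expenditure = 377775

Set Qd = Qs: 1232 - P = 377.9 + 0.3P, so 854.1 = 1.3P and P* = 657.
Plugging P* into demand: Q* = 1232 - 657 = 575.
Total expenditure = P* × Q* = 657 × 575 = 377775.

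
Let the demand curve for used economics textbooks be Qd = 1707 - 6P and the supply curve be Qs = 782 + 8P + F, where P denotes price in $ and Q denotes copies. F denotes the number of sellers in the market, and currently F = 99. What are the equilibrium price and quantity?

With F = 99, supply is Qs = 881 + 8P.
The market clears where 1707 - 6P = 881 + 8P. Rearranging, 14P = 826, hence P* = 59.
From the demand curve, Q* = 1707 - 6(59) = 1353.

P* = 59, Q* = 1353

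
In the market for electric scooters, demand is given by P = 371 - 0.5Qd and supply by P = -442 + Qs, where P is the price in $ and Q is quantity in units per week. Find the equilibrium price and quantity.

In direct form, Qd = 742 - 2P and Qs = 442 + P.
The market clears where 742 - 2P = 442 + P. Rearranging, 3P = 300, hence P* = 100.
From the demand curve, Q* = 742 - 2(100) = 542.

P* = 100, Q* = 542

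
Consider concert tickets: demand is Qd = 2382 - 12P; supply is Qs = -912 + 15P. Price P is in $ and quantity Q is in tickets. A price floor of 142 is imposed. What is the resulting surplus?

Surplus = 540

With P fixed at 142, quantity demanded is 678 and quantity supplied is 1218.
Surplus = Qs - Qd = 1218 - 678 = 540.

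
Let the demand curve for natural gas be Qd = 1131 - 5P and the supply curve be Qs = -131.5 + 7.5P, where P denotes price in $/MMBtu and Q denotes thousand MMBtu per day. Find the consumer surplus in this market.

Consumer surplus = 39187.6

The market clears where 1131 - 5P = -131.5 + 7.5P. Rearranging, 12.5P = 1262.5, hence P* = 101.
From the demand curve, Q* = 1131 - 5(101) = 626.
Demand choke price (Qd = 0): P = 1131/5 = 226.2. Consumer surplus = ½ × (226.2 - 101) × 626 = 39187.6.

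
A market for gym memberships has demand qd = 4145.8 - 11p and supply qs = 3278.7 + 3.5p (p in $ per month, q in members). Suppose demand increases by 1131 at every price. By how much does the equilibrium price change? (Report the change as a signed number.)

Δp = 78

Set qd = qs: 4145.8 - 11p = 3278.7 + 3.5p, so 867.1 = 14.5p and p* = 59.8.
Then q* = 4145.8 - 11(59.8) = 3488.
After the shift, demand is qd = 5276.8 - 11p.
Re-solving, 14.5p = 1998.1 gives p = 137.8 and q = 3761.
Δp = 137.8 - 59.8 = 78.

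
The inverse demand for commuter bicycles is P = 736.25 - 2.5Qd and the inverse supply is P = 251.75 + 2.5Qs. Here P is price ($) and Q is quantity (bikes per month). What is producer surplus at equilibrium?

Solving each curve for Q: Qd = 294.5 - 0.4P and Qs = -100.7 + 0.4P.
Equating demand and supply, 294.5 - 0.4P = -100.7 + 0.4P gives 0.8P = 395.2, so P* = 494.
Then Q* = 294.5 - 0.4(494) = 96.9.
Supply choke price (Qs = 0): P = 251.75. Producer surplus = ½ × (494 - 251.75) × 96.9 = 11737.0125.

Producer surplus = 11737.0125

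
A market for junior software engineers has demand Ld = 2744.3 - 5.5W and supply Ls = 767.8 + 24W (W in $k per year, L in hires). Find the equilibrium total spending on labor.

At equilibrium Ld = Ls, so 2744.3 - 5.5W = 767.8 + 24W; collecting terms, 1976.5 = 29.5W and W* = 67.
Plugging W* into demand: L* = 2744.3 - 5.5(67) = 2375.8.
Total spending on labor = W* × L* = 67 × 2375.8 = 159178.6.

Total spending on labor = 159178.6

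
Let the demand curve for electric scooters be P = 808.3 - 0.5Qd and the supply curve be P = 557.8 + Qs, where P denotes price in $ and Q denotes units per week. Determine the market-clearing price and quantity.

Inverting to quantity form: Qd = 1616.6 - 2P and Qs = -557.8 + P.
At equilibrium Qd = Qs, so 1616.6 - 2P = -557.8 + P; collecting terms, 2174.4 = 3P and P* = 724.8.
Then Q* = 1616.6 - 2(724.8) = 167.

P* = 724.8, Q* = 167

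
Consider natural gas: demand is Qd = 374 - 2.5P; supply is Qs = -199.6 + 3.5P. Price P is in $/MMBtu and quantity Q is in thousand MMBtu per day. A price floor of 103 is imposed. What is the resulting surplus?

Surplus = 44.4

Evaluating both curves at the floor price 103 gives Qd = 116.5, Qs = 160.9.
Surplus = Qs - Qd = 160.9 - 116.5 = 44.4.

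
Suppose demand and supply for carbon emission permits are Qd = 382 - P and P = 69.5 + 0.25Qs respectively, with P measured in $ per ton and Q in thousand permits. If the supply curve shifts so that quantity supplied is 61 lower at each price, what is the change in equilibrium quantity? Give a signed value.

Rewriting in direct form: Qs = -278 + 4P.
Equating demand and supply, 382 - P = -278 + 4P gives 5P = 660, so P* = 132.
Plugging P* into demand: Q* = 382 - 132 = 250.
After the shift, supply is Qs = -339 + 4P.
The new intersection has 721 = 5P, i.e. P = 144.2, Q = 237.8.
ΔQ = 237.8 - 250 = -12.2.

ΔQ = -12.2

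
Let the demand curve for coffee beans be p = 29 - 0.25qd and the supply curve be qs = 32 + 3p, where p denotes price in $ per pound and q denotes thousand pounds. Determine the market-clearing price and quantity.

p* = 12, q* = 68

Rewriting in direct form: qd = 116 - 4p.
Set qd = qs: 116 - 4p = 32 + 3p, so 84 = 7p and p* = 12.
Then q* = 116 - 4(12) = 68.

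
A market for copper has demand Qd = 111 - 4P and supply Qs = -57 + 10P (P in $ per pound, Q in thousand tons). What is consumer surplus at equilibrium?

Consumer surplus = 496.125

At equilibrium Qd = Qs, so 111 - 4P = -57 + 10P; collecting terms, 168 = 14P and P* = 12.
Substitute back: Q* = 111 - 4(12) = 63.
Demand choke price (Qd = 0): P = 111/4 = 27.75. Consumer surplus = ½ × (27.75 - 12) × 63 = 496.125.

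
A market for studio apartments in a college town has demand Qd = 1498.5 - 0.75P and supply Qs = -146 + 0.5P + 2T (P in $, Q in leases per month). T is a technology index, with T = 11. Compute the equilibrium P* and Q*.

With T = 11, supply is Qs = -124 + 0.5P.
Equating demand and supply, 1498.5 - 0.75P = -124 + 0.5P gives 1.25P = 1622.5, so P* = 1298.
Substitute back: Q* = 1498.5 - 0.75(1298) = 525.

P* = 1298, Q* = 525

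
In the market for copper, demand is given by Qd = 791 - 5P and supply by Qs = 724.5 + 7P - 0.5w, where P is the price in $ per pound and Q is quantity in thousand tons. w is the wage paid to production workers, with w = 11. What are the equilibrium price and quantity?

P* = 6, Q* = 761

With w = 11, supply is Qs = 719 + 7P.
Set Qd = Qs: 791 - 5P = 719 + 7P, so 72 = 12P and P* = 6.
Plugging P* into demand: Q* = 791 - 5(6) = 761.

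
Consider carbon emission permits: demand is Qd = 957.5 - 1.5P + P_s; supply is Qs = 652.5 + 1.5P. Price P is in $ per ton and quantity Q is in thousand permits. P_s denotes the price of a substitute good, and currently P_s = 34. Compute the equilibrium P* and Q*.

P* = 113, Q* = 822

With P_s = 34, demand is Qd = 991.5 - 1.5P.
Equating demand and supply, 991.5 - 1.5P = 652.5 + 1.5P gives 3P = 339, so P* = 113.
Then Q* = 991.5 - 1.5(113) = 822.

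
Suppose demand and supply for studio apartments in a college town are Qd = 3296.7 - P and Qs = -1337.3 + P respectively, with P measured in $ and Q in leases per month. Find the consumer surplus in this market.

Consumer surplus = 479906.045

Set Qd = Qs: 3296.7 - P = -1337.3 + P, so 4634 = 2P and P* = 2317.
Then Q* = 3296.7 - 2317 = 979.7.
Demand choke price (Qd = 0): P = 3296.7. Consumer surplus = ½ × (3296.7 - 2317) × 979.7 = 479906.045.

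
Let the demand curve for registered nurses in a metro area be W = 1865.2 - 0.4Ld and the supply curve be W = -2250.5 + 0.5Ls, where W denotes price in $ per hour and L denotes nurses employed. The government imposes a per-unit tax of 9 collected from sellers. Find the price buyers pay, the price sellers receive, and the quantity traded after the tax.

In direct form, Ld = 4663 - 2.5W and Ls = 4501 + 2W.
With a tax of 9 on sellers, they supply based on the net price W_s = W_b - 9, so Ls = 4483 + 2W_b.
Set Ld = Ls: 4663 - 2.5W_b = 4483 + 2W_b, so 180 = 4.5W_b and W_b = 40.
So W_s = 31 and the quantity traded is L = 4663 - 2.5(40) = 4563.

W_b = 40, W_s = 31, L = 4563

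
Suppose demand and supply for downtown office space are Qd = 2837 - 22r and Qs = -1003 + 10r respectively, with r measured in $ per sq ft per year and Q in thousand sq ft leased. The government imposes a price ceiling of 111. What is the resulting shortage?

Shortage = 288

With r fixed at 111, quantity demanded is 395 and quantity supplied is 107.
Shortage = Qd - Qs = 395 - 107 = 288.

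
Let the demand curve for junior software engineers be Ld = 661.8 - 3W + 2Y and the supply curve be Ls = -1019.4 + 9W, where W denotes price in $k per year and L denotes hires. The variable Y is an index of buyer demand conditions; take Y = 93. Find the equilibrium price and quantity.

With Y = 93, demand is Ld = 847.8 - 3W.
The market clears where 847.8 - 3W = -1019.4 + 9W. Rearranging, 12W = 1867.2, hence W* = 155.6.
Plugging W* into demand: L* = 847.8 - 3(155.6) = 381.

W* = 155.6, L* = 381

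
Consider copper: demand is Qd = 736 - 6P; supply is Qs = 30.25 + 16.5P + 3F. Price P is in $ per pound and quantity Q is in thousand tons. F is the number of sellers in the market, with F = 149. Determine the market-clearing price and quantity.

With F = 149, supply is Qs = 477.25 + 16.5P.
The market clears where 736 - 6P = 477.25 + 16.5P. Rearranging, 22.5P = 258.75, hence P* = 11.5.
From the demand curve, Q* = 736 - 6(11.5) = 667.

P* = 11.5, Q* = 667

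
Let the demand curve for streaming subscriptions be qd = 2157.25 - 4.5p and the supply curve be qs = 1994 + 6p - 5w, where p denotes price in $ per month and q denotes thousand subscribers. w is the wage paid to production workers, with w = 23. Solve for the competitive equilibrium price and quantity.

With w = 23, supply is qs = 1879 + 6p.
At equilibrium qd = qs, so 2157.25 - 4.5p = 1879 + 6p; collecting terms, 278.25 = 10.5p and p* = 26.5.
From the demand curve, q* = 2157.25 - 4.5(26.5) = 2038.

p* = 26.5, q* = 2038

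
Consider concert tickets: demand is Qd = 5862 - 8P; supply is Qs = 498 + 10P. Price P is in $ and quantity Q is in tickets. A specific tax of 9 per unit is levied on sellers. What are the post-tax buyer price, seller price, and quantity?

P_b = 303, P_s = 294, Q = 3438

The tax drives a wedge P_b - P_s = 9. Substituting P_s = P_b - 9 into supply: Qs = 408 + 10P_b.
Market clearing requires 5862 - 8P_b = 408 + 10P_b; hence 5454 = 18P_b and P_b = 303.
So P_s = 294 and the quantity traded is Q = 5862 - 8(303) = 3438.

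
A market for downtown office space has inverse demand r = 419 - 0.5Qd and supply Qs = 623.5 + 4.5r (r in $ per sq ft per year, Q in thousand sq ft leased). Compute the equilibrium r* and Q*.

r* = 33, Q* = 772

Inverting to quantity form: Qd = 838 - 2r.
The market clears where 838 - 2r = 623.5 + 4.5r. Rearranging, 6.5r = 214.5, hence r* = 33.
Plugging r* into demand: Q* = 838 - 2(33) = 772.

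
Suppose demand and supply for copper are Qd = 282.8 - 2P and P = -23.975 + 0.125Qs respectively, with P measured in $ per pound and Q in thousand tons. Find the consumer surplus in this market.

Inverting to quantity form: Qs = 191.8 + 8P.
The market clears where 282.8 - 2P = 191.8 + 8P. Rearranging, 10P = 91, hence P* = 9.1.
Substitute back: Q* = 282.8 - 2(9.1) = 264.6.
Demand choke price (Qd = 0): P = 282.8/2 = 141.4. Consumer surplus = ½ × (141.4 - 9.1) × 264.6 = 17503.29.

Consumer surplus = 17503.29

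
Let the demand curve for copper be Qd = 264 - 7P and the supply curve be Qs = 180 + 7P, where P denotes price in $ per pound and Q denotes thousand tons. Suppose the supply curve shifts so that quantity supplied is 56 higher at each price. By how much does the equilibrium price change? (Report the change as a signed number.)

ΔP = -4

The market clears where 264 - 7P = 180 + 7P. Rearranging, 14P = 84, hence P* = 6.
Substitute back: Q* = 264 - 7(6) = 222.
After the shift, supply is Qs = 236 + 7P.
The new intersection has 28 = 14P, i.e. P = 2, Q = 250.
ΔP = 2 - 6 = -4.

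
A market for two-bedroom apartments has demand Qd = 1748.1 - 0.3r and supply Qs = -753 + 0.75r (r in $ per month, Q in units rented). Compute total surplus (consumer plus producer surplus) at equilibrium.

Total surplus = 2492285.25

Equating demand and supply, 1748.1 - 0.3r = -753 + 0.75r gives 1.05r = 2501.1, so r* = 2382.
Plugging r* into demand: Q* = 1748.1 - 0.3(2382) = 1033.5.
Demand choke price = 5827; supply choke price = 1004. CS = ½(5827 - 2382)(1033.5) = 1780203.75; PS = ½(2382 - 1004)(1033.5) = 712081.5. Total surplus = 2492285.25.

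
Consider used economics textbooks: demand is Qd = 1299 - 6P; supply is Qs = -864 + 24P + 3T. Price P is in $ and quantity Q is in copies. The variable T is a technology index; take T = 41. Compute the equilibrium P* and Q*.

With T = 41, supply is Qs = -741 + 24P.
Set Qd = Qs: 1299 - 6P = -741 + 24P, so 2040 = 30P and P* = 68.
From the demand curve, Q* = 1299 - 6(68) = 891.

P* = 68, Q* = 891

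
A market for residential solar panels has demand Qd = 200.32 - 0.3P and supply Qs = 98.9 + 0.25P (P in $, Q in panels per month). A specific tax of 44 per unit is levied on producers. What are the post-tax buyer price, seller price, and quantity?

P_b = 204.4, P_s = 160.4, Q = 139

The tax drives a wedge P_b - P_s = 44. Substituting P_s = P_b - 44 into supply: Qs = 87.9 + 0.25P_b.
Equate demand and the shifted supply: 200.32 - 0.3P_b = 87.9 + 0.25P_b, giving 0.55P_b = 112.42, so P_b = 204.4.
Then P_s = 204.4 - 44 = 160.4 and Q = 200.32 - 0.3(204.4) = 139.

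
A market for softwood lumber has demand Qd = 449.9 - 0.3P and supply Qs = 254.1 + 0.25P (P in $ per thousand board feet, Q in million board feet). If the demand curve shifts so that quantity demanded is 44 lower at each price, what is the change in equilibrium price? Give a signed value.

ΔP = -80

Set Qd = Qs: 449.9 - 0.3P = 254.1 + 0.25P, so 195.8 = 0.55P and P* = 356.
Then Q* = 449.9 - 0.3(356) = 343.1.
After the shift, demand is Qd = 405.9 - 0.3P.
New equilibrium: 151.8 = 0.55P, so P = 276 and Q = 323.1.
ΔP = 276 - 356 = -80.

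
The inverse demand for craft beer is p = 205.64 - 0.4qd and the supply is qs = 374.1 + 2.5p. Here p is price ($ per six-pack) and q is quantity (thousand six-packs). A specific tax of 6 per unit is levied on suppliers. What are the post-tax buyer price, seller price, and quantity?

Solving each curve for q: qd = 514.1 - 2.5p.
With a tax of 6 on suppliers, they supply based on the net price p_s = p_b - 6, so qs = 359.1 + 2.5p_b.
Set qd = qs: 514.1 - 2.5p_b = 359.1 + 2.5p_b, so 155 = 5p_b and p_b = 31.
Then p_s = 31 - 6 = 25 and q = 514.1 - 2.5(31) = 436.6.

p_b = 31, p_s = 25, q = 436.6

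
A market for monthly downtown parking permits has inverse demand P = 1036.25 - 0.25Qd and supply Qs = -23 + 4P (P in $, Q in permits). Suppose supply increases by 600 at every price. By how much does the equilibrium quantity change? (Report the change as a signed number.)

ΔQ = 300

Inverting to quantity form: Qd = 4145 - 4P.
The market clears where 4145 - 4P = -23 + 4P. Rearranging, 8P = 4168, hence P* = 521.
Plugging P* into demand: Q* = 4145 - 4(521) = 2061.
After the shift, supply is Qs = 577 + 4P.
The new intersection has 3568 = 8P, i.e. P = 446, Q = 2361.
ΔQ = 2361 - 2061 = 300.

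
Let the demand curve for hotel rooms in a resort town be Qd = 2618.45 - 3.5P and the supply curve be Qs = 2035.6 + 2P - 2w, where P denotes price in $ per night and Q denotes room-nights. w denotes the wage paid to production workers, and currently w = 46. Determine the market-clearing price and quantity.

With w = 46, supply is Qs = 1943.6 + 2P.
The market clears where 2618.45 - 3.5P = 1943.6 + 2P. Rearranging, 5.5P = 674.85, hence P* = 122.7.
Substitute back: Q* = 2618.45 - 3.5(122.7) = 2189.

P* = 122.7, Q* = 2189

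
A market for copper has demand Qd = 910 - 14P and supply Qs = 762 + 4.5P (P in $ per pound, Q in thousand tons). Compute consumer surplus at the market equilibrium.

Consumer surplus = 22743

Equating demand and supply, 910 - 14P = 762 + 4.5P gives 18.5P = 148, so P* = 8.
Then Q* = 910 - 14(8) = 798.
Demand choke price (Qd = 0): P = 910/14 = 65. Consumer surplus = ½ × (65 - 8) × 798 = 22743.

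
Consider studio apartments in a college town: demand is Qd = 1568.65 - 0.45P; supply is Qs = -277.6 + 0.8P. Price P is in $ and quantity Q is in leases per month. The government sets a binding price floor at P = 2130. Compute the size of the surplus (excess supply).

Evaluating both curves at the floor price 2130 gives Qd = 610.15, Qs = 1426.4.
Surplus = Qs - Qd = 1426.4 - 610.15 = 816.25.

Surplus = 816.25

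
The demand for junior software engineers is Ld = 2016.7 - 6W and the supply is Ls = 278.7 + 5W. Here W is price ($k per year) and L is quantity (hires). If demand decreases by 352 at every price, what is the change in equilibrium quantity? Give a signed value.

ΔL = -160

Set Ld = Ls: 2016.7 - 6W = 278.7 + 5W, so 1738 = 11W and W* = 158.
From the demand curve, L* = 2016.7 - 6(158) = 1068.7.
After the shift, demand is Ld = 1664.7 - 6W.
New equilibrium: 1386 = 11W, so W = 126 and L = 908.7.
ΔL = 908.7 - 1068.7 = -160.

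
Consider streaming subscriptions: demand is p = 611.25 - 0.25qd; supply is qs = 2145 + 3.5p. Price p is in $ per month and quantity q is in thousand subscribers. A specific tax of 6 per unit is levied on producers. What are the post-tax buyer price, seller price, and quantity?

p_b = 42.8, p_s = 36.8, q = 2273.8

Rewriting in direct form: qd = 2445 - 4p.
With a tax of 6 on producers, they supply based on the net price p_s = p_b - 6, so qs = 2124 + 3.5p_b.
Market clearing requires 2445 - 4p_b = 2124 + 3.5p_b; hence 321 = 7.5p_b and p_b = 42.8.
So p_s = 36.8 and the quantity traded is q = 2445 - 4(42.8) = 2273.8.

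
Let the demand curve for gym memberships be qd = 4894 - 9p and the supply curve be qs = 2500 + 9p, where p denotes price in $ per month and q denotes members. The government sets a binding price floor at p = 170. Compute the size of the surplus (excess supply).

Surplus = 666

With p fixed at 170, quantity demanded is 3364 and quantity supplied is 4030.
Surplus = qs - qd = 4030 - 3364 = 666.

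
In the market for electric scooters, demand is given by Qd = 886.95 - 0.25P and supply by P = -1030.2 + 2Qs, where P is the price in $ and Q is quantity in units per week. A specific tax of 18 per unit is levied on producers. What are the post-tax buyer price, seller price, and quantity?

P_b = 507.8, P_s = 489.8, Q = 760

Solving each curve for Q: Qs = 515.1 + 0.5P.
With a tax of 18 on producers, they supply based on the net price P_s = P_b - 18, so Qs = 506.1 + 0.5P_b.
Equate demand and the shifted supply: 886.95 - 0.25P_b = 506.1 + 0.5P_b, giving 0.75P_b = 380.85, so P_b = 507.8.
Then P_s = 507.8 - 18 = 489.8 and Q = 886.95 - 0.25(507.8) = 760.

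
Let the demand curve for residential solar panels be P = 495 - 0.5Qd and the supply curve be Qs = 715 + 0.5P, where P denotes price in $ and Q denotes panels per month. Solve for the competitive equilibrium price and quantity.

P* = 110, Q* = 770

Rewriting in direct form: Qd = 990 - 2P.
The market clears where 990 - 2P = 715 + 0.5P. Rearranging, 2.5P = 275, hence P* = 110.
Substitute back: Q* = 990 - 2(110) = 770.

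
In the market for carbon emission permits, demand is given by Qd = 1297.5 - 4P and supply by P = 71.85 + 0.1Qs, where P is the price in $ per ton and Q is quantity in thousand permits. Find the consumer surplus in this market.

Consumer surplus = 65070.28125

Inverting to quantity form: Qs = -718.5 + 10P.
At equilibrium Qd = Qs, so 1297.5 - 4P = -718.5 + 10P; collecting terms, 2016 = 14P and P* = 144.
Plugging P* into demand: Q* = 1297.5 - 4(144) = 721.5.
Demand choke price (Qd = 0): P = 1297.5/4 = 324.375. Consumer surplus = ½ × (324.375 - 144) × 721.5 = 65070.28125.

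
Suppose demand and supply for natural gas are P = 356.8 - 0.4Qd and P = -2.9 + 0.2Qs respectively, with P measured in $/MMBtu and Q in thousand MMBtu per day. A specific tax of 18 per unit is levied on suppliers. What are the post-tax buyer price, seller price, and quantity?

P_b = 129, P_s = 111, Q = 569.5

Rewriting in direct form: Qd = 892 - 2.5P and Qs = 14.5 + 5P.
Suppliers keep P_s = P_b - 18 per unit, so supply in terms of the buyer price is Qs = -75.5 + 5P_b.
Equate demand and the shifted supply: 892 - 2.5P_b = -75.5 + 5P_b, giving 7.5P_b = 967.5, so P_b = 129.
So P_s = 111 and the quantity traded is Q = 892 - 2.5(129) = 569.5.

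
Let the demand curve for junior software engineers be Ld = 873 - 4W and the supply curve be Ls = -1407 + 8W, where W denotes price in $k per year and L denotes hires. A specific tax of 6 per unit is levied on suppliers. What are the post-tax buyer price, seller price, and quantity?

W_b = 194, W_s = 188, L = 97

The tax drives a wedge W_b - W_s = 6. Substituting W_s = W_b - 6 into supply: Ls = -1455 + 8W_b.
Market clearing requires 873 - 4W_b = -1455 + 8W_b; hence 2328 = 12W_b and W_b = 194.
Then W_s = 194 - 6 = 188 and L = 873 - 4(194) = 97.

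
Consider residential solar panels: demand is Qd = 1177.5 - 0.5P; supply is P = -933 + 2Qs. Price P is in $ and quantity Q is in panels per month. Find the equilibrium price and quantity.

Rewriting in direct form: Qs = 466.5 + 0.5P.
The market clears where 1177.5 - 0.5P = 466.5 + 0.5P. Rearranging, P = 711, hence P* = 711.
Substitute back: Q* = 1177.5 - 0.5(711) = 822.

P* = 711, Q* = 822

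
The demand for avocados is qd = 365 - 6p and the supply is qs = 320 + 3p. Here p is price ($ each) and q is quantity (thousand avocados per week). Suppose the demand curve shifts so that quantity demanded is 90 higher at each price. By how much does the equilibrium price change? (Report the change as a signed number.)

The market clears where 365 - 6p = 320 + 3p. Rearranging, 9p = 45, hence p* = 5.
Substitute back: q* = 365 - 6(5) = 335.
After the shift, demand is qd = 455 - 6p.
Re-solving, 9p = 135 gives p = 15 and q = 365.
Δp = 15 - 5 = 10.

Δp = 10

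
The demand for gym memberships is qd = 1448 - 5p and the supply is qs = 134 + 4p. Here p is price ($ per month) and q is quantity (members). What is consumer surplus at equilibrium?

Set qd = qs: 1448 - 5p = 134 + 4p, so 1314 = 9p and p* = 146.
Then q* = 1448 - 5(146) = 718.
Demand choke price (qd = 0): p = 1448/5 = 289.6. Consumer surplus = ½ × (289.6 - 146) × 718 = 51552.4.

Consumer surplus = 51552.4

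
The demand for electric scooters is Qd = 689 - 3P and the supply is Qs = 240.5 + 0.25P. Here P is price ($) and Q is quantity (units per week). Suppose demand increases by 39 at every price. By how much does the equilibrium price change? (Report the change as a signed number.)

The market clears where 689 - 3P = 240.5 + 0.25P. Rearranging, 3.25P = 448.5, hence P* = 138.
Then Q* = 689 - 3(138) = 275.
After the shift, demand is Qd = 728 - 3P.
Re-solving, 3.25P = 487.5 gives P = 150 and Q = 278.
ΔP = 150 - 138 = 12.

ΔP = 12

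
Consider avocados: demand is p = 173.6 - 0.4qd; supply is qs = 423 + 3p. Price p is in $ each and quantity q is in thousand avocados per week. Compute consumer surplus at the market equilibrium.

Solving each curve for q: qd = 434 - 2.5p.
Set qd = qs: 434 - 2.5p = 423 + 3p, so 11 = 5.5p and p* = 2.
Plugging p* into demand: q* = 434 - 2.5(2) = 429.
Demand choke price (qd = 0): p = 434/2.5 = 173.6. Consumer surplus = ½ × (173.6 - 2) × 429 = 36808.2.

Consumer surplus = 36808.2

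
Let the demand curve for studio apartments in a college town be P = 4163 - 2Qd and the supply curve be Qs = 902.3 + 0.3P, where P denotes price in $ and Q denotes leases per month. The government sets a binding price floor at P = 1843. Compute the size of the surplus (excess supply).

Surplus = 295.2

Inverting to quantity form: Qd = 2081.5 - 0.5P.
At P = 1843: Qd = 1160 and Qs = 1455.2.
Surplus = Qs - Qd = 1455.2 - 1160 = 295.2.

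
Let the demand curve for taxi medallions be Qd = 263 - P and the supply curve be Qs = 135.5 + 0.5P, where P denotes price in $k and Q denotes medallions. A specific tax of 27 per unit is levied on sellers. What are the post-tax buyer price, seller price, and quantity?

P_b = 94, P_s = 67, Q = 169

Sellers keep P_s = P_b - 27 per unit, so supply in terms of the buyer price is Qs = 122 + 0.5P_b.
Equate demand and the shifted supply: 263 - P_b = 122 + 0.5P_b, giving 1.5P_b = 141, so P_b = 94.
So P_s = 67 and the quantity traded is Q = 263 - 94 = 169.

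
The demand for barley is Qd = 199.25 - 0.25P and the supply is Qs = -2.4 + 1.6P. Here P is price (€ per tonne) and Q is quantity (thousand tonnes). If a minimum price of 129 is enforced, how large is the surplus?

At P = 129: Qd = 167 and Qs = 204.
Surplus = Qs - Qd = 204 - 167 = 37.

Surplus = 37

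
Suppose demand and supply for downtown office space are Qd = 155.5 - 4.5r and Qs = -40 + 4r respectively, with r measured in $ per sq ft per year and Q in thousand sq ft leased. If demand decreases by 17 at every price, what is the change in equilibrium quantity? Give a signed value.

At equilibrium Qd = Qs, so 155.5 - 4.5r = -40 + 4r; collecting terms, 195.5 = 8.5r and r* = 23.
Substitute back: Q* = 155.5 - 4.5(23) = 52.
After the shift, demand is Qd = 138.5 - 4.5r.
The new intersection has 178.5 = 8.5r, i.e. r = 21, Q = 44.
ΔQ = 44 - 52 = -8.

ΔQ = -8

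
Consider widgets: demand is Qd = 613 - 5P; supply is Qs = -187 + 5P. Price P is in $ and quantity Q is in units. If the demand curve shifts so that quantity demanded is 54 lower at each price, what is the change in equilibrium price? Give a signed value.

ΔP = -5.4

Set Qd = Qs: 613 - 5P = -187 + 5P, so 800 = 10P and P* = 80.
Substitute back: Q* = 613 - 5(80) = 213.
After the shift, demand is Qd = 559 - 5P.
Re-solving, 10P = 746 gives P = 74.6 and Q = 186.
ΔP = 74.6 - 80 = -5.4.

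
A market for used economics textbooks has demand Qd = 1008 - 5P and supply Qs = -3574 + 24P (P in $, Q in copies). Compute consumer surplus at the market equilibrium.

Consumer surplus = 4752.4

Set Qd = Qs: 1008 - 5P = -3574 + 24P, so 4582 = 29P and P* = 158.
Then Q* = 1008 - 5(158) = 218.
Demand choke price (Qd = 0): P = 1008/5 = 201.6. Consumer surplus = ½ × (201.6 - 158) × 218 = 4752.4.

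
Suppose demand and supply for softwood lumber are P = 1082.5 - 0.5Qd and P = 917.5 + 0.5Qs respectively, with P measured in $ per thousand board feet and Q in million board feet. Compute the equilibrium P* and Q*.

P* = 1000, Q* = 165

Solving each curve for Q: Qd = 2165 - 2P and Qs = -1835 + 2P.
At equilibrium Qd = Qs, so 2165 - 2P = -1835 + 2P; collecting terms, 4000 = 4P and P* = 1000.
Substitute back: Q* = 2165 - 2(1000) = 165.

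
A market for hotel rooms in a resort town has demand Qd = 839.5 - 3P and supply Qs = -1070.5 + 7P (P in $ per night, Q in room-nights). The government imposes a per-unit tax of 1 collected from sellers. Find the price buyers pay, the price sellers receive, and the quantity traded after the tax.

P_b = 191.7, P_s = 190.7, Q = 264.4

The tax drives a wedge P_b - P_s = 1. Substituting P_s = P_b - 1 into supply: Qs = -1077.5 + 7P_b.
Set Qd = Qs: 839.5 - 3P_b = -1077.5 + 7P_b, so 1917 = 10P_b and P_b = 191.7.
So P_s = 190.7 and the quantity traded is Q = 839.5 - 3(191.7) = 264.4.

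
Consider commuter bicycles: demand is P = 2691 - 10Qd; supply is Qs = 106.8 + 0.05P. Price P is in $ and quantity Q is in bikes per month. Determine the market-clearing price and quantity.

P* = 1082, Q* = 160.9

In direct form, Qd = 269.1 - 0.1P.
At equilibrium Qd = Qs, so 269.1 - 0.1P = 106.8 + 0.05P; collecting terms, 162.3 = 0.15P and P* = 1082.
Plugging P* into demand: Q* = 269.1 - 0.1(1082) = 160.9.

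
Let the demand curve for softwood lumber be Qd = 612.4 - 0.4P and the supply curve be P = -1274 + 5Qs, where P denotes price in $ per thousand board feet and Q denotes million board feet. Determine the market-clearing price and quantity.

Inverting to quantity form: Qs = 254.8 + 0.2P.
Set Qd = Qs: 612.4 - 0.4P = 254.8 + 0.2P, so 357.6 = 0.6P and P* = 596.
Plugging P* into demand: Q* = 612.4 - 0.4(596) = 374.

P* = 596, Q* = 374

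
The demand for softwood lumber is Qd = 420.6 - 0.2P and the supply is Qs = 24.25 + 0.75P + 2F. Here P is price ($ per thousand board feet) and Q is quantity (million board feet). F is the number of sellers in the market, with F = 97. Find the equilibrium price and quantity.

With F = 97, supply is Qs = 218.25 + 0.75P.
The market clears where 420.6 - 0.2P = 218.25 + 0.75P. Rearranging, 0.95P = 202.35, hence P* = 213.
Plugging P* into demand: Q* = 420.6 - 0.2(213) = 378.

P* = 213, Q* = 378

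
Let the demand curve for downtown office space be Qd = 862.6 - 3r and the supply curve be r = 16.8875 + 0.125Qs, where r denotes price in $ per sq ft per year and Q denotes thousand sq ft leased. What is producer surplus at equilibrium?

Producer surplus = 21793.140625

Rewriting in direct form: Qs = -135.1 + 8r.
The market clears where 862.6 - 3r = -135.1 + 8r. Rearranging, 11r = 997.7, hence r* = 90.7.
Then Q* = 862.6 - 3(90.7) = 590.5.
Supply choke price (Qs = 0): r = 16.8875. Producer surplus = ½ × (90.7 - 16.8875) × 590.5 = 21793.140625.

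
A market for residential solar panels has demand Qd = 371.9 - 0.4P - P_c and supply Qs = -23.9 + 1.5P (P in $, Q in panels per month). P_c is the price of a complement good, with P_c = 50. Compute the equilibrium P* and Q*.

P* = 182, Q* = 249.1

With P_c = 50, demand is Qd = 321.9 - 0.4P.
At equilibrium Qd = Qs, so 321.9 - 0.4P = -23.9 + 1.5P; collecting terms, 345.8 = 1.9P and P* = 182.
Then Q* = 321.9 - 0.4(182) = 249.1.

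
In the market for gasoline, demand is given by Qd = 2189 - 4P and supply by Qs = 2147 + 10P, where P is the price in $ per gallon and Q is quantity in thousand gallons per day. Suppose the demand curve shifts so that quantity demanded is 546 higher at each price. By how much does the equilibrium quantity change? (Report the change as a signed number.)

ΔQ = 390

Set Qd = Qs: 2189 - 4P = 2147 + 10P, so 42 = 14P and P* = 3.
Plugging P* into demand: Q* = 2189 - 4(3) = 2177.
After the shift, demand is Qd = 2735 - 4P.
Re-solving, 14P = 588 gives P = 42 and Q = 2567.
ΔQ = 2567 - 2177 = 390.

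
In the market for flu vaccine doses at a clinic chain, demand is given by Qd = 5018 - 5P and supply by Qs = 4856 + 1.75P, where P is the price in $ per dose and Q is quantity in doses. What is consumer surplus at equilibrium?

Consumer surplus = 2399040.4

The market clears where 5018 - 5P = 4856 + 1.75P. Rearranging, 6.75P = 162, hence P* = 24.
Plugging P* into demand: Q* = 5018 - 5(24) = 4898.
Demand choke price (Qd = 0): P = 5018/5 = 1003.6. Consumer surplus = ½ × (1003.6 - 24) × 4898 = 2399040.4.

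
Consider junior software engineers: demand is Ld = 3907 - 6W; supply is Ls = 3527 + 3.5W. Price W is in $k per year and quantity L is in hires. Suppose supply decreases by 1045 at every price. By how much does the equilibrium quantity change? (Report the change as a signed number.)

At equilibrium Ld = Ls, so 3907 - 6W = 3527 + 3.5W; collecting terms, 380 = 9.5W and W* = 40.
Substitute back: L* = 3907 - 6(40) = 3667.
After the shift, supply is Ls = 2482 + 3.5W.
The new intersection has 1425 = 9.5W, i.e. W = 150, L = 3007.
ΔL = 3007 - 3667 = -660.

ΔL = -660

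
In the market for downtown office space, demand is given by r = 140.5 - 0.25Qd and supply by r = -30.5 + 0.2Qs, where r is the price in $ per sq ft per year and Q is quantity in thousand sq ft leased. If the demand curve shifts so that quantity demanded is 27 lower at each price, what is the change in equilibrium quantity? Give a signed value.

ΔQ = -15

Rewriting in direct form: Qd = 562 - 4r and Qs = 152.5 + 5r.
Set Qd = Qs: 562 - 4r = 152.5 + 5r, so 409.5 = 9r and r* = 45.5.
Plugging r* into demand: Q* = 562 - 4(45.5) = 380.
After the shift, demand is Qd = 535 - 4r.
New equilibrium: 382.5 = 9r, so r = 42.5 and Q = 365.
ΔQ = 365 - 380 = -15.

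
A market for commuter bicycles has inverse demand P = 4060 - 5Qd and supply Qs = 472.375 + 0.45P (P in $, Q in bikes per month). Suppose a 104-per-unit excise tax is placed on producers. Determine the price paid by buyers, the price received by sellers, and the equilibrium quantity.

In direct form, Qd = 812 - 0.2P.
Producers keep P_s = P_b - 104 per unit, so supply in terms of the buyer price is Qs = 425.575 + 0.45P_b.
Set Qd = Qs: 812 - 0.2P_b = 425.575 + 0.45P_b, so 386.425 = 0.65P_b and P_b = 594.5.
Then P_s = 594.5 - 104 = 490.5 and Q = 812 - 0.2(594.5) = 693.1.

P_b = 594.5, P_s = 490.5, Q = 693.1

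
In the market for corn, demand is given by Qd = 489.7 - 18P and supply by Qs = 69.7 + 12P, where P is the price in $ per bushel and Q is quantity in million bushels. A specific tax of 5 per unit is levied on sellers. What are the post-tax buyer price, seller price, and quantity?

P_b = 16, P_s = 11, Q = 201.7

Sellers keep P_s = P_b - 5 per unit, so supply in terms of the buyer price is Qs = 9.7 + 12P_b.
Set Qd = Qs: 489.7 - 18P_b = 9.7 + 12P_b, so 480 = 30P_b and P_b = 16.
Then P_s = 16 - 5 = 11 and Q = 489.7 - 18(16) = 201.7.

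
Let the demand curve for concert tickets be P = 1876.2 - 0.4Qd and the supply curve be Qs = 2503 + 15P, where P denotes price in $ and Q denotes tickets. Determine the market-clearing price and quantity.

Inverting to quantity form: Qd = 4690.5 - 2.5P.
The market clears where 4690.5 - 2.5P = 2503 + 15P. Rearranging, 17.5P = 2187.5, hence P* = 125.
Substitute back: Q* = 4690.5 - 2.5(125) = 4378.

P* = 125, Q* = 4378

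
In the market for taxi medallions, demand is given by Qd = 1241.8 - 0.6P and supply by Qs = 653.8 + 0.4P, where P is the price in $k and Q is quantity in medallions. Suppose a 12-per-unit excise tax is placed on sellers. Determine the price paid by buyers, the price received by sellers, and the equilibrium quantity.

With a tax of 12 on sellers, they supply based on the net price P_s = P_b - 12, so Qs = 649 + 0.4P_b.
Market clearing requires 1241.8 - 0.6P_b = 649 + 0.4P_b; hence 592.8 = P_b and P_b = 592.8.
Then P_s = 592.8 - 12 = 580.8 and Q = 1241.8 - 0.6(592.8) = 886.12.

P_b = 592.8, P_s = 580.8, Q = 886.12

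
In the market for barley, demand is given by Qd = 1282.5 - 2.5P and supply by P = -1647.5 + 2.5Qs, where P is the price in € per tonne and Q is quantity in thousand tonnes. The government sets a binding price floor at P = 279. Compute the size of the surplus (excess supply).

Rewriting in direct form: Qs = 659 + 0.4P.
With P fixed at 279, quantity demanded is 585 and quantity supplied is 770.6.
Surplus = Qs - Qd = 770.6 - 585 = 185.6.

Surplus = 185.6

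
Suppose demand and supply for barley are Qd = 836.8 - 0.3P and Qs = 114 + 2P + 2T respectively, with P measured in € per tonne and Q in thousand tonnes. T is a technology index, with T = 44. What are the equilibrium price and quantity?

P* = 276, Q* = 754

With T = 44, supply is Qs = 202 + 2P.
Equating demand and supply, 836.8 - 0.3P = 202 + 2P gives 2.3P = 634.8, so P* = 276.
From the demand curve, Q* = 836.8 - 0.3(276) = 754.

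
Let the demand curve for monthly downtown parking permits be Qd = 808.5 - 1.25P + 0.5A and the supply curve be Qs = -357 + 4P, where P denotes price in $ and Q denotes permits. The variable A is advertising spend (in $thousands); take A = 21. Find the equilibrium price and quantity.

P* = 224, Q* = 539

With A = 21, demand is Qd = 819 - 1.25P.
Set Qd = Qs: 819 - 1.25P = -357 + 4P, so 1176 = 5.25P and P* = 224.
Plugging P* into demand: Q* = 819 - 1.25(224) = 539.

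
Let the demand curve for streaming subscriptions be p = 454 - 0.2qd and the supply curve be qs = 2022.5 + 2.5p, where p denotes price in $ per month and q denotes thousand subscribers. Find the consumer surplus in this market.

Consumer surplus = 443102.5

In direct form, qd = 2270 - 5p.
Equating demand and supply, 2270 - 5p = 2022.5 + 2.5p gives 7.5p = 247.5, so p* = 33.
From the demand curve, q* = 2270 - 5(33) = 2105.
Demand choke price (qd = 0): p = 2270/5 = 454. Consumer surplus = ½ × (454 - 33) × 2105 = 443102.5.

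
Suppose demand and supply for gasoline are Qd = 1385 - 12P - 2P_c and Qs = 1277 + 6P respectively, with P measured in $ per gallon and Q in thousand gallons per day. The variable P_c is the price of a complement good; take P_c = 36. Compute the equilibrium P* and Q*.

With P_c = 36, demand is Qd = 1313 - 12P.
At equilibrium Qd = Qs, so 1313 - 12P = 1277 + 6P; collecting terms, 36 = 18P and P* = 2.
Substitute back: Q* = 1313 - 12(2) = 1289.

P* = 2, Q* = 1289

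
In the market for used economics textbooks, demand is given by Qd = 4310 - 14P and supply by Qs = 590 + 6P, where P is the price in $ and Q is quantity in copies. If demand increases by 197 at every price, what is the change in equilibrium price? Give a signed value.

Set Qd = Qs: 4310 - 14P = 590 + 6P, so 3720 = 20P and P* = 186.
Then Q* = 4310 - 14(186) = 1706.
After the shift, demand is Qd = 4507 - 14P.
Re-solving, 20P = 3917 gives P = 195.85 and Q = 1765.1.
ΔP = 195.85 - 186 = 9.85.

ΔP = 9.85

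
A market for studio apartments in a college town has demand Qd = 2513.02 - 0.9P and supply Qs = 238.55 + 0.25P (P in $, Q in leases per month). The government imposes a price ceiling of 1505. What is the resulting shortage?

Evaluating both curves at the ceiling price 1505 gives Qd = 1158.52, Qs = 614.8.
Shortage = Qd - Qs = 1158.52 - 614.8 = 543.72.

Shortage = 543.72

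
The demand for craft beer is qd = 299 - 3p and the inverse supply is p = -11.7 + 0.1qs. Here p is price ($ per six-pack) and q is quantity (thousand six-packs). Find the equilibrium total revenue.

Inverting to quantity form: qs = 117 + 10p.
Equating demand and supply, 299 - 3p = 117 + 10p gives 13p = 182, so p* = 14.
Plugging p* into demand: q* = 299 - 3(14) = 257.
Total revenue = p* × q* = 14 × 257 = 3598.

Total revenue = 3598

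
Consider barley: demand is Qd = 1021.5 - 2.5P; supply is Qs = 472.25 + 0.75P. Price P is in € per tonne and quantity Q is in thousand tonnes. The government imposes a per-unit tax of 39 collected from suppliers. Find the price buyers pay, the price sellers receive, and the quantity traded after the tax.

Suppliers keep P_s = P_b - 39 per unit, so supply in terms of the buyer price is Qs = 443 + 0.75P_b.
Market clearing requires 1021.5 - 2.5P_b = 443 + 0.75P_b; hence 578.5 = 3.25P_b and P_b = 178.
Then P_s = 178 - 39 = 139 and Q = 1021.5 - 2.5(178) = 576.5.

P_b = 178, P_s = 139, Q = 576.5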